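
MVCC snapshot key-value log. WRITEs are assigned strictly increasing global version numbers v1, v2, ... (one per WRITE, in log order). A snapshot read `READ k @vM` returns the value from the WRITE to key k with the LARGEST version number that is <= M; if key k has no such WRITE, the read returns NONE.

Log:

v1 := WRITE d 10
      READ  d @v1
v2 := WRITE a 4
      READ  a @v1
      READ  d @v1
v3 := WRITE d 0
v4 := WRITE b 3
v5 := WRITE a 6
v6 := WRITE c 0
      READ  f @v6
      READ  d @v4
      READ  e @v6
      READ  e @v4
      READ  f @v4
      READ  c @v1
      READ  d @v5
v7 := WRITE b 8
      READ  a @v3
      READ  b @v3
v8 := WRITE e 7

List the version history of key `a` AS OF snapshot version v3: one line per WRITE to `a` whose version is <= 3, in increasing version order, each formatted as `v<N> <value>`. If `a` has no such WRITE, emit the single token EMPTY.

Answer: v2 4

Derivation:
Scan writes for key=a with version <= 3:
  v1 WRITE d 10 -> skip
  v2 WRITE a 4 -> keep
  v3 WRITE d 0 -> skip
  v4 WRITE b 3 -> skip
  v5 WRITE a 6 -> drop (> snap)
  v6 WRITE c 0 -> skip
  v7 WRITE b 8 -> skip
  v8 WRITE e 7 -> skip
Collected: [(2, 4)]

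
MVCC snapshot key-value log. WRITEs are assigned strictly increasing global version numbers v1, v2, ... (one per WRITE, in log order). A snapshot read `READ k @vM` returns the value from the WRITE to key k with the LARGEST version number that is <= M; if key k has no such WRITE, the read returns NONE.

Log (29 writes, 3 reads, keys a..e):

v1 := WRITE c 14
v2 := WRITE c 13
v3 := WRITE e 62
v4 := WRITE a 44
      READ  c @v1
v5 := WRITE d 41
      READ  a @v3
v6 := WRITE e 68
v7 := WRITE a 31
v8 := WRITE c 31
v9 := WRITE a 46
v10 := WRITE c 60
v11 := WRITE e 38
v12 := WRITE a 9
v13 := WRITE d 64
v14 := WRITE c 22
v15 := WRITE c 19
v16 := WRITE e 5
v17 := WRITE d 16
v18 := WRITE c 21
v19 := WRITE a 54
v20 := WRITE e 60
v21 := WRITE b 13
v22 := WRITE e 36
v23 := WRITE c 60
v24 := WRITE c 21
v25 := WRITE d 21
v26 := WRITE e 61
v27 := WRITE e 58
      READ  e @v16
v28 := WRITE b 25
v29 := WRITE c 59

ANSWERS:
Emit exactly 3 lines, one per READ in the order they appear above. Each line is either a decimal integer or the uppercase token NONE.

Answer: 14
NONE
5

Derivation:
v1: WRITE c=14  (c history now [(1, 14)])
v2: WRITE c=13  (c history now [(1, 14), (2, 13)])
v3: WRITE e=62  (e history now [(3, 62)])
v4: WRITE a=44  (a history now [(4, 44)])
READ c @v1: history=[(1, 14), (2, 13)] -> pick v1 -> 14
v5: WRITE d=41  (d history now [(5, 41)])
READ a @v3: history=[(4, 44)] -> no version <= 3 -> NONE
v6: WRITE e=68  (e history now [(3, 62), (6, 68)])
v7: WRITE a=31  (a history now [(4, 44), (7, 31)])
v8: WRITE c=31  (c history now [(1, 14), (2, 13), (8, 31)])
v9: WRITE a=46  (a history now [(4, 44), (7, 31), (9, 46)])
v10: WRITE c=60  (c history now [(1, 14), (2, 13), (8, 31), (10, 60)])
v11: WRITE e=38  (e history now [(3, 62), (6, 68), (11, 38)])
v12: WRITE a=9  (a history now [(4, 44), (7, 31), (9, 46), (12, 9)])
v13: WRITE d=64  (d history now [(5, 41), (13, 64)])
v14: WRITE c=22  (c history now [(1, 14), (2, 13), (8, 31), (10, 60), (14, 22)])
v15: WRITE c=19  (c history now [(1, 14), (2, 13), (8, 31), (10, 60), (14, 22), (15, 19)])
v16: WRITE e=5  (e history now [(3, 62), (6, 68), (11, 38), (16, 5)])
v17: WRITE d=16  (d history now [(5, 41), (13, 64), (17, 16)])
v18: WRITE c=21  (c history now [(1, 14), (2, 13), (8, 31), (10, 60), (14, 22), (15, 19), (18, 21)])
v19: WRITE a=54  (a history now [(4, 44), (7, 31), (9, 46), (12, 9), (19, 54)])
v20: WRITE e=60  (e history now [(3, 62), (6, 68), (11, 38), (16, 5), (20, 60)])
v21: WRITE b=13  (b history now [(21, 13)])
v22: WRITE e=36  (e history now [(3, 62), (6, 68), (11, 38), (16, 5), (20, 60), (22, 36)])
v23: WRITE c=60  (c history now [(1, 14), (2, 13), (8, 31), (10, 60), (14, 22), (15, 19), (18, 21), (23, 60)])
v24: WRITE c=21  (c history now [(1, 14), (2, 13), (8, 31), (10, 60), (14, 22), (15, 19), (18, 21), (23, 60), (24, 21)])
v25: WRITE d=21  (d history now [(5, 41), (13, 64), (17, 16), (25, 21)])
v26: WRITE e=61  (e history now [(3, 62), (6, 68), (11, 38), (16, 5), (20, 60), (22, 36), (26, 61)])
v27: WRITE e=58  (e history now [(3, 62), (6, 68), (11, 38), (16, 5), (20, 60), (22, 36), (26, 61), (27, 58)])
READ e @v16: history=[(3, 62), (6, 68), (11, 38), (16, 5), (20, 60), (22, 36), (26, 61), (27, 58)] -> pick v16 -> 5
v28: WRITE b=25  (b history now [(21, 13), (28, 25)])
v29: WRITE c=59  (c history now [(1, 14), (2, 13), (8, 31), (10, 60), (14, 22), (15, 19), (18, 21), (23, 60), (24, 21), (29, 59)])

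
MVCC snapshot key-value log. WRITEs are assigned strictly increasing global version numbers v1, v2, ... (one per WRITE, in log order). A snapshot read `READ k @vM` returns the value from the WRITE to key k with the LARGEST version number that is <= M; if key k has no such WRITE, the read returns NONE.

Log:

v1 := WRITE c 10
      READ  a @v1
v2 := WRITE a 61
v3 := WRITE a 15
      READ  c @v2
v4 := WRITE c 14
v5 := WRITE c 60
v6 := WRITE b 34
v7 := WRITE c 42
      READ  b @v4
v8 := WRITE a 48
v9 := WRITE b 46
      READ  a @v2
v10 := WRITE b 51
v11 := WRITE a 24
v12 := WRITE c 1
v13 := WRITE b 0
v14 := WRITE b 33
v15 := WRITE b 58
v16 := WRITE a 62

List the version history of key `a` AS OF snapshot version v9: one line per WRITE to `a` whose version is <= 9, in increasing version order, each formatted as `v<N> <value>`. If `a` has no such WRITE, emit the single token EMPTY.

Answer: v2 61
v3 15
v8 48

Derivation:
Scan writes for key=a with version <= 9:
  v1 WRITE c 10 -> skip
  v2 WRITE a 61 -> keep
  v3 WRITE a 15 -> keep
  v4 WRITE c 14 -> skip
  v5 WRITE c 60 -> skip
  v6 WRITE b 34 -> skip
  v7 WRITE c 42 -> skip
  v8 WRITE a 48 -> keep
  v9 WRITE b 46 -> skip
  v10 WRITE b 51 -> skip
  v11 WRITE a 24 -> drop (> snap)
  v12 WRITE c 1 -> skip
  v13 WRITE b 0 -> skip
  v14 WRITE b 33 -> skip
  v15 WRITE b 58 -> skip
  v16 WRITE a 62 -> drop (> snap)
Collected: [(2, 61), (3, 15), (8, 48)]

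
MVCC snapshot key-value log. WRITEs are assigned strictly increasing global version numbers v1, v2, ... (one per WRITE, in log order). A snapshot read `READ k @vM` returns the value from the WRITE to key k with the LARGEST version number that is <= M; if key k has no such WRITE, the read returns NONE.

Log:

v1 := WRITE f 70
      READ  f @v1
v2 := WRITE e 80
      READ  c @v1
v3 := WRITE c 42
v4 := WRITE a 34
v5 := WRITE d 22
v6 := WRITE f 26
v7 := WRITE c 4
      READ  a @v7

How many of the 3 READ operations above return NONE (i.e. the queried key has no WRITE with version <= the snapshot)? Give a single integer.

Answer: 1

Derivation:
v1: WRITE f=70  (f history now [(1, 70)])
READ f @v1: history=[(1, 70)] -> pick v1 -> 70
v2: WRITE e=80  (e history now [(2, 80)])
READ c @v1: history=[] -> no version <= 1 -> NONE
v3: WRITE c=42  (c history now [(3, 42)])
v4: WRITE a=34  (a history now [(4, 34)])
v5: WRITE d=22  (d history now [(5, 22)])
v6: WRITE f=26  (f history now [(1, 70), (6, 26)])
v7: WRITE c=4  (c history now [(3, 42), (7, 4)])
READ a @v7: history=[(4, 34)] -> pick v4 -> 34
Read results in order: ['70', 'NONE', '34']
NONE count = 1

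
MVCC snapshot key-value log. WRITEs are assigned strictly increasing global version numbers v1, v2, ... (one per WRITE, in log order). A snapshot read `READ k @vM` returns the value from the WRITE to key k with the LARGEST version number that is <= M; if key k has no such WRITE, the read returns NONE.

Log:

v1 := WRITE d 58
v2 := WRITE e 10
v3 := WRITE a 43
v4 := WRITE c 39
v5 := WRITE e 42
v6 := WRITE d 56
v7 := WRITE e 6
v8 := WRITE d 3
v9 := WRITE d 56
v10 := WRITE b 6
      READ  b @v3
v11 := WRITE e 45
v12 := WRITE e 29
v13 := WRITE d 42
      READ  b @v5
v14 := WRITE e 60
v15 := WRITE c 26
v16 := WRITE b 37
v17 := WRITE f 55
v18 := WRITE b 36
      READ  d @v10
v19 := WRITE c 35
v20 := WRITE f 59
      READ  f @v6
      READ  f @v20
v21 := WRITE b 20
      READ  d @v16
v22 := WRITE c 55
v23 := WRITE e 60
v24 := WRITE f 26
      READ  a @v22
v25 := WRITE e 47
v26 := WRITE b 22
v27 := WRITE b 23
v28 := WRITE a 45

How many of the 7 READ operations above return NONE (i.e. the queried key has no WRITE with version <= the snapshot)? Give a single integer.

Answer: 3

Derivation:
v1: WRITE d=58  (d history now [(1, 58)])
v2: WRITE e=10  (e history now [(2, 10)])
v3: WRITE a=43  (a history now [(3, 43)])
v4: WRITE c=39  (c history now [(4, 39)])
v5: WRITE e=42  (e history now [(2, 10), (5, 42)])
v6: WRITE d=56  (d history now [(1, 58), (6, 56)])
v7: WRITE e=6  (e history now [(2, 10), (5, 42), (7, 6)])
v8: WRITE d=3  (d history now [(1, 58), (6, 56), (8, 3)])
v9: WRITE d=56  (d history now [(1, 58), (6, 56), (8, 3), (9, 56)])
v10: WRITE b=6  (b history now [(10, 6)])
READ b @v3: history=[(10, 6)] -> no version <= 3 -> NONE
v11: WRITE e=45  (e history now [(2, 10), (5, 42), (7, 6), (11, 45)])
v12: WRITE e=29  (e history now [(2, 10), (5, 42), (7, 6), (11, 45), (12, 29)])
v13: WRITE d=42  (d history now [(1, 58), (6, 56), (8, 3), (9, 56), (13, 42)])
READ b @v5: history=[(10, 6)] -> no version <= 5 -> NONE
v14: WRITE e=60  (e history now [(2, 10), (5, 42), (7, 6), (11, 45), (12, 29), (14, 60)])
v15: WRITE c=26  (c history now [(4, 39), (15, 26)])
v16: WRITE b=37  (b history now [(10, 6), (16, 37)])
v17: WRITE f=55  (f history now [(17, 55)])
v18: WRITE b=36  (b history now [(10, 6), (16, 37), (18, 36)])
READ d @v10: history=[(1, 58), (6, 56), (8, 3), (9, 56), (13, 42)] -> pick v9 -> 56
v19: WRITE c=35  (c history now [(4, 39), (15, 26), (19, 35)])
v20: WRITE f=59  (f history now [(17, 55), (20, 59)])
READ f @v6: history=[(17, 55), (20, 59)] -> no version <= 6 -> NONE
READ f @v20: history=[(17, 55), (20, 59)] -> pick v20 -> 59
v21: WRITE b=20  (b history now [(10, 6), (16, 37), (18, 36), (21, 20)])
READ d @v16: history=[(1, 58), (6, 56), (8, 3), (9, 56), (13, 42)] -> pick v13 -> 42
v22: WRITE c=55  (c history now [(4, 39), (15, 26), (19, 35), (22, 55)])
v23: WRITE e=60  (e history now [(2, 10), (5, 42), (7, 6), (11, 45), (12, 29), (14, 60), (23, 60)])
v24: WRITE f=26  (f history now [(17, 55), (20, 59), (24, 26)])
READ a @v22: history=[(3, 43)] -> pick v3 -> 43
v25: WRITE e=47  (e history now [(2, 10), (5, 42), (7, 6), (11, 45), (12, 29), (14, 60), (23, 60), (25, 47)])
v26: WRITE b=22  (b history now [(10, 6), (16, 37), (18, 36), (21, 20), (26, 22)])
v27: WRITE b=23  (b history now [(10, 6), (16, 37), (18, 36), (21, 20), (26, 22), (27, 23)])
v28: WRITE a=45  (a history now [(3, 43), (28, 45)])
Read results in order: ['NONE', 'NONE', '56', 'NONE', '59', '42', '43']
NONE count = 3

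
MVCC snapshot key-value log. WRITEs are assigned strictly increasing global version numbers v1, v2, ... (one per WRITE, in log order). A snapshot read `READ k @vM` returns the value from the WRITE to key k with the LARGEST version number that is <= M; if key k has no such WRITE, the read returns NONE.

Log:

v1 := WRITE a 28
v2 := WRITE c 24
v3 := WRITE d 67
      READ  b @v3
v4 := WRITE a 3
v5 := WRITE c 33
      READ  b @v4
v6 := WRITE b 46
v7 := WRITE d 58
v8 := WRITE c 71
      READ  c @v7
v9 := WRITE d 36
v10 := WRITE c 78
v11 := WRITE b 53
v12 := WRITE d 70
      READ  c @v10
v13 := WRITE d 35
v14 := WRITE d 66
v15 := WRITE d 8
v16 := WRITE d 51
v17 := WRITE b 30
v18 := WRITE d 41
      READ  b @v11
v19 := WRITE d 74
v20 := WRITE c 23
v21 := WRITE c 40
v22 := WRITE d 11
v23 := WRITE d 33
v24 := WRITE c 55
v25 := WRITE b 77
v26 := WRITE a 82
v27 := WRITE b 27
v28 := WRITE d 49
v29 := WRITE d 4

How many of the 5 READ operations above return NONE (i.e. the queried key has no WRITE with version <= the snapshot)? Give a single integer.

v1: WRITE a=28  (a history now [(1, 28)])
v2: WRITE c=24  (c history now [(2, 24)])
v3: WRITE d=67  (d history now [(3, 67)])
READ b @v3: history=[] -> no version <= 3 -> NONE
v4: WRITE a=3  (a history now [(1, 28), (4, 3)])
v5: WRITE c=33  (c history now [(2, 24), (5, 33)])
READ b @v4: history=[] -> no version <= 4 -> NONE
v6: WRITE b=46  (b history now [(6, 46)])
v7: WRITE d=58  (d history now [(3, 67), (7, 58)])
v8: WRITE c=71  (c history now [(2, 24), (5, 33), (8, 71)])
READ c @v7: history=[(2, 24), (5, 33), (8, 71)] -> pick v5 -> 33
v9: WRITE d=36  (d history now [(3, 67), (7, 58), (9, 36)])
v10: WRITE c=78  (c history now [(2, 24), (5, 33), (8, 71), (10, 78)])
v11: WRITE b=53  (b history now [(6, 46), (11, 53)])
v12: WRITE d=70  (d history now [(3, 67), (7, 58), (9, 36), (12, 70)])
READ c @v10: history=[(2, 24), (5, 33), (8, 71), (10, 78)] -> pick v10 -> 78
v13: WRITE d=35  (d history now [(3, 67), (7, 58), (9, 36), (12, 70), (13, 35)])
v14: WRITE d=66  (d history now [(3, 67), (7, 58), (9, 36), (12, 70), (13, 35), (14, 66)])
v15: WRITE d=8  (d history now [(3, 67), (7, 58), (9, 36), (12, 70), (13, 35), (14, 66), (15, 8)])
v16: WRITE d=51  (d history now [(3, 67), (7, 58), (9, 36), (12, 70), (13, 35), (14, 66), (15, 8), (16, 51)])
v17: WRITE b=30  (b history now [(6, 46), (11, 53), (17, 30)])
v18: WRITE d=41  (d history now [(3, 67), (7, 58), (9, 36), (12, 70), (13, 35), (14, 66), (15, 8), (16, 51), (18, 41)])
READ b @v11: history=[(6, 46), (11, 53), (17, 30)] -> pick v11 -> 53
v19: WRITE d=74  (d history now [(3, 67), (7, 58), (9, 36), (12, 70), (13, 35), (14, 66), (15, 8), (16, 51), (18, 41), (19, 74)])
v20: WRITE c=23  (c history now [(2, 24), (5, 33), (8, 71), (10, 78), (20, 23)])
v21: WRITE c=40  (c history now [(2, 24), (5, 33), (8, 71), (10, 78), (20, 23), (21, 40)])
v22: WRITE d=11  (d history now [(3, 67), (7, 58), (9, 36), (12, 70), (13, 35), (14, 66), (15, 8), (16, 51), (18, 41), (19, 74), (22, 11)])
v23: WRITE d=33  (d history now [(3, 67), (7, 58), (9, 36), (12, 70), (13, 35), (14, 66), (15, 8), (16, 51), (18, 41), (19, 74), (22, 11), (23, 33)])
v24: WRITE c=55  (c history now [(2, 24), (5, 33), (8, 71), (10, 78), (20, 23), (21, 40), (24, 55)])
v25: WRITE b=77  (b history now [(6, 46), (11, 53), (17, 30), (25, 77)])
v26: WRITE a=82  (a history now [(1, 28), (4, 3), (26, 82)])
v27: WRITE b=27  (b history now [(6, 46), (11, 53), (17, 30), (25, 77), (27, 27)])
v28: WRITE d=49  (d history now [(3, 67), (7, 58), (9, 36), (12, 70), (13, 35), (14, 66), (15, 8), (16, 51), (18, 41), (19, 74), (22, 11), (23, 33), (28, 49)])
v29: WRITE d=4  (d history now [(3, 67), (7, 58), (9, 36), (12, 70), (13, 35), (14, 66), (15, 8), (16, 51), (18, 41), (19, 74), (22, 11), (23, 33), (28, 49), (29, 4)])
Read results in order: ['NONE', 'NONE', '33', '78', '53']
NONE count = 2

Answer: 2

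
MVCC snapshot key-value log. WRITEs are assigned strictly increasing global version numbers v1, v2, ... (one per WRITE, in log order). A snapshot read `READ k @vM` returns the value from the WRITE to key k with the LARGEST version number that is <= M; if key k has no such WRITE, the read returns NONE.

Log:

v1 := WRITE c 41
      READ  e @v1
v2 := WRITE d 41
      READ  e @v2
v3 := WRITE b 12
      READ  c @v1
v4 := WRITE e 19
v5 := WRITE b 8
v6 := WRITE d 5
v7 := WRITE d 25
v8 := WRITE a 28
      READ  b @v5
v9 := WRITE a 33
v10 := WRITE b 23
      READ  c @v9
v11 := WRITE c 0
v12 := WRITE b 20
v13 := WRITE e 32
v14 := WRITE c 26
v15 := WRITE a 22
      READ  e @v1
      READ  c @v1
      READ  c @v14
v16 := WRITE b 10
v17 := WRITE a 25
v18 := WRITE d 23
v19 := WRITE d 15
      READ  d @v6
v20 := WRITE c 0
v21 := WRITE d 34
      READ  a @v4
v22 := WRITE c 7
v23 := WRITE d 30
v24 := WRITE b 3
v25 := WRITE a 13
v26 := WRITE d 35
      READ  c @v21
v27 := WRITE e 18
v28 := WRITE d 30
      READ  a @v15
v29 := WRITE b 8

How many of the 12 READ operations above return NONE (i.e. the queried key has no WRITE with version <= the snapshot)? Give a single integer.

v1: WRITE c=41  (c history now [(1, 41)])
READ e @v1: history=[] -> no version <= 1 -> NONE
v2: WRITE d=41  (d history now [(2, 41)])
READ e @v2: history=[] -> no version <= 2 -> NONE
v3: WRITE b=12  (b history now [(3, 12)])
READ c @v1: history=[(1, 41)] -> pick v1 -> 41
v4: WRITE e=19  (e history now [(4, 19)])
v5: WRITE b=8  (b history now [(3, 12), (5, 8)])
v6: WRITE d=5  (d history now [(2, 41), (6, 5)])
v7: WRITE d=25  (d history now [(2, 41), (6, 5), (7, 25)])
v8: WRITE a=28  (a history now [(8, 28)])
READ b @v5: history=[(3, 12), (5, 8)] -> pick v5 -> 8
v9: WRITE a=33  (a history now [(8, 28), (9, 33)])
v10: WRITE b=23  (b history now [(3, 12), (5, 8), (10, 23)])
READ c @v9: history=[(1, 41)] -> pick v1 -> 41
v11: WRITE c=0  (c history now [(1, 41), (11, 0)])
v12: WRITE b=20  (b history now [(3, 12), (5, 8), (10, 23), (12, 20)])
v13: WRITE e=32  (e history now [(4, 19), (13, 32)])
v14: WRITE c=26  (c history now [(1, 41), (11, 0), (14, 26)])
v15: WRITE a=22  (a history now [(8, 28), (9, 33), (15, 22)])
READ e @v1: history=[(4, 19), (13, 32)] -> no version <= 1 -> NONE
READ c @v1: history=[(1, 41), (11, 0), (14, 26)] -> pick v1 -> 41
READ c @v14: history=[(1, 41), (11, 0), (14, 26)] -> pick v14 -> 26
v16: WRITE b=10  (b history now [(3, 12), (5, 8), (10, 23), (12, 20), (16, 10)])
v17: WRITE a=25  (a history now [(8, 28), (9, 33), (15, 22), (17, 25)])
v18: WRITE d=23  (d history now [(2, 41), (6, 5), (7, 25), (18, 23)])
v19: WRITE d=15  (d history now [(2, 41), (6, 5), (7, 25), (18, 23), (19, 15)])
READ d @v6: history=[(2, 41), (6, 5), (7, 25), (18, 23), (19, 15)] -> pick v6 -> 5
v20: WRITE c=0  (c history now [(1, 41), (11, 0), (14, 26), (20, 0)])
v21: WRITE d=34  (d history now [(2, 41), (6, 5), (7, 25), (18, 23), (19, 15), (21, 34)])
READ a @v4: history=[(8, 28), (9, 33), (15, 22), (17, 25)] -> no version <= 4 -> NONE
v22: WRITE c=7  (c history now [(1, 41), (11, 0), (14, 26), (20, 0), (22, 7)])
v23: WRITE d=30  (d history now [(2, 41), (6, 5), (7, 25), (18, 23), (19, 15), (21, 34), (23, 30)])
v24: WRITE b=3  (b history now [(3, 12), (5, 8), (10, 23), (12, 20), (16, 10), (24, 3)])
v25: WRITE a=13  (a history now [(8, 28), (9, 33), (15, 22), (17, 25), (25, 13)])
v26: WRITE d=35  (d history now [(2, 41), (6, 5), (7, 25), (18, 23), (19, 15), (21, 34), (23, 30), (26, 35)])
READ c @v21: history=[(1, 41), (11, 0), (14, 26), (20, 0), (22, 7)] -> pick v20 -> 0
v27: WRITE e=18  (e history now [(4, 19), (13, 32), (27, 18)])
v28: WRITE d=30  (d history now [(2, 41), (6, 5), (7, 25), (18, 23), (19, 15), (21, 34), (23, 30), (26, 35), (28, 30)])
READ a @v15: history=[(8, 28), (9, 33), (15, 22), (17, 25), (25, 13)] -> pick v15 -> 22
v29: WRITE b=8  (b history now [(3, 12), (5, 8), (10, 23), (12, 20), (16, 10), (24, 3), (29, 8)])
Read results in order: ['NONE', 'NONE', '41', '8', '41', 'NONE', '41', '26', '5', 'NONE', '0', '22']
NONE count = 4

Answer: 4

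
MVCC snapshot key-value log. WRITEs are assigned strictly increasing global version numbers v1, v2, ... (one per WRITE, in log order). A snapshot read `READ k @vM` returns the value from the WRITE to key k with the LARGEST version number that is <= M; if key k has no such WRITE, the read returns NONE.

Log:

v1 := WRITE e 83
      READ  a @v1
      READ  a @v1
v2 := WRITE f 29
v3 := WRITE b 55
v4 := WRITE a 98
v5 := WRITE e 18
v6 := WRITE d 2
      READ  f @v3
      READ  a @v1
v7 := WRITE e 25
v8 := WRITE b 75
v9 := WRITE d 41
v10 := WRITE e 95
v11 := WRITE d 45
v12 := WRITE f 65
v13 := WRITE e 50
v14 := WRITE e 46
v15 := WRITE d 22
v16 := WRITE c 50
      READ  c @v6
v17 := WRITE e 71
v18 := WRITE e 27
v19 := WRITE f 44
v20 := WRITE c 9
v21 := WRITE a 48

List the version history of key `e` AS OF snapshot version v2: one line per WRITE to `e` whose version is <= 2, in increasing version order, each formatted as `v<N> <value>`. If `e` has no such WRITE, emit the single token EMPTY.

Scan writes for key=e with version <= 2:
  v1 WRITE e 83 -> keep
  v2 WRITE f 29 -> skip
  v3 WRITE b 55 -> skip
  v4 WRITE a 98 -> skip
  v5 WRITE e 18 -> drop (> snap)
  v6 WRITE d 2 -> skip
  v7 WRITE e 25 -> drop (> snap)
  v8 WRITE b 75 -> skip
  v9 WRITE d 41 -> skip
  v10 WRITE e 95 -> drop (> snap)
  v11 WRITE d 45 -> skip
  v12 WRITE f 65 -> skip
  v13 WRITE e 50 -> drop (> snap)
  v14 WRITE e 46 -> drop (> snap)
  v15 WRITE d 22 -> skip
  v16 WRITE c 50 -> skip
  v17 WRITE e 71 -> drop (> snap)
  v18 WRITE e 27 -> drop (> snap)
  v19 WRITE f 44 -> skip
  v20 WRITE c 9 -> skip
  v21 WRITE a 48 -> skip
Collected: [(1, 83)]

Answer: v1 83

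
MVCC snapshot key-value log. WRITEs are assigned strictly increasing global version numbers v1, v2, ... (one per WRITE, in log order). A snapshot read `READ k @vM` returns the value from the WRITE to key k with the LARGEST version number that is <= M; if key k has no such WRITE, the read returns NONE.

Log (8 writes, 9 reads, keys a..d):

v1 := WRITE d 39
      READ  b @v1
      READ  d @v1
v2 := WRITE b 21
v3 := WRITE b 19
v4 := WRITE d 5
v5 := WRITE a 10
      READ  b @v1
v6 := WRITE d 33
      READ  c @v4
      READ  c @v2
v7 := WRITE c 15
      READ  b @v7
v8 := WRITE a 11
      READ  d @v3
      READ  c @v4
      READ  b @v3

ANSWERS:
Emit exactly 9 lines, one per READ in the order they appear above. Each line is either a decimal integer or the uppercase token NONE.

v1: WRITE d=39  (d history now [(1, 39)])
READ b @v1: history=[] -> no version <= 1 -> NONE
READ d @v1: history=[(1, 39)] -> pick v1 -> 39
v2: WRITE b=21  (b history now [(2, 21)])
v3: WRITE b=19  (b history now [(2, 21), (3, 19)])
v4: WRITE d=5  (d history now [(1, 39), (4, 5)])
v5: WRITE a=10  (a history now [(5, 10)])
READ b @v1: history=[(2, 21), (3, 19)] -> no version <= 1 -> NONE
v6: WRITE d=33  (d history now [(1, 39), (4, 5), (6, 33)])
READ c @v4: history=[] -> no version <= 4 -> NONE
READ c @v2: history=[] -> no version <= 2 -> NONE
v7: WRITE c=15  (c history now [(7, 15)])
READ b @v7: history=[(2, 21), (3, 19)] -> pick v3 -> 19
v8: WRITE a=11  (a history now [(5, 10), (8, 11)])
READ d @v3: history=[(1, 39), (4, 5), (6, 33)] -> pick v1 -> 39
READ c @v4: history=[(7, 15)] -> no version <= 4 -> NONE
READ b @v3: history=[(2, 21), (3, 19)] -> pick v3 -> 19

Answer: NONE
39
NONE
NONE
NONE
19
39
NONE
19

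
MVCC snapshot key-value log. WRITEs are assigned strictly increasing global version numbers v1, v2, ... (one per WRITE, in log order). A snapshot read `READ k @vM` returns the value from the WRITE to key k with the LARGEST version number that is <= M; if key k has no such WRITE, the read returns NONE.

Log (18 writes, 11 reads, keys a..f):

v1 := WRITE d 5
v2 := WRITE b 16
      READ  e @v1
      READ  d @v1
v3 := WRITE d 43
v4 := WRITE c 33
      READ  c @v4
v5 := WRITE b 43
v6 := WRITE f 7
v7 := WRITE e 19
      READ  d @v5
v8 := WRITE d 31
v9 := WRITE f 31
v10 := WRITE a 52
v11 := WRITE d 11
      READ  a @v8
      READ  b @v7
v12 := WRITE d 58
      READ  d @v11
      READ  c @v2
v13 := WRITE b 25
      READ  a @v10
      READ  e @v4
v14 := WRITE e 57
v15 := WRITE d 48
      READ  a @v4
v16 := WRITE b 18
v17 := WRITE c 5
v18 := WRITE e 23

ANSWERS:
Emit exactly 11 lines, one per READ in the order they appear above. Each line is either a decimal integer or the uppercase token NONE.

Answer: NONE
5
33
43
NONE
43
11
NONE
52
NONE
NONE

Derivation:
v1: WRITE d=5  (d history now [(1, 5)])
v2: WRITE b=16  (b history now [(2, 16)])
READ e @v1: history=[] -> no version <= 1 -> NONE
READ d @v1: history=[(1, 5)] -> pick v1 -> 5
v3: WRITE d=43  (d history now [(1, 5), (3, 43)])
v4: WRITE c=33  (c history now [(4, 33)])
READ c @v4: history=[(4, 33)] -> pick v4 -> 33
v5: WRITE b=43  (b history now [(2, 16), (5, 43)])
v6: WRITE f=7  (f history now [(6, 7)])
v7: WRITE e=19  (e history now [(7, 19)])
READ d @v5: history=[(1, 5), (3, 43)] -> pick v3 -> 43
v8: WRITE d=31  (d history now [(1, 5), (3, 43), (8, 31)])
v9: WRITE f=31  (f history now [(6, 7), (9, 31)])
v10: WRITE a=52  (a history now [(10, 52)])
v11: WRITE d=11  (d history now [(1, 5), (3, 43), (8, 31), (11, 11)])
READ a @v8: history=[(10, 52)] -> no version <= 8 -> NONE
READ b @v7: history=[(2, 16), (5, 43)] -> pick v5 -> 43
v12: WRITE d=58  (d history now [(1, 5), (3, 43), (8, 31), (11, 11), (12, 58)])
READ d @v11: history=[(1, 5), (3, 43), (8, 31), (11, 11), (12, 58)] -> pick v11 -> 11
READ c @v2: history=[(4, 33)] -> no version <= 2 -> NONE
v13: WRITE b=25  (b history now [(2, 16), (5, 43), (13, 25)])
READ a @v10: history=[(10, 52)] -> pick v10 -> 52
READ e @v4: history=[(7, 19)] -> no version <= 4 -> NONE
v14: WRITE e=57  (e history now [(7, 19), (14, 57)])
v15: WRITE d=48  (d history now [(1, 5), (3, 43), (8, 31), (11, 11), (12, 58), (15, 48)])
READ a @v4: history=[(10, 52)] -> no version <= 4 -> NONE
v16: WRITE b=18  (b history now [(2, 16), (5, 43), (13, 25), (16, 18)])
v17: WRITE c=5  (c history now [(4, 33), (17, 5)])
v18: WRITE e=23  (e history now [(7, 19), (14, 57), (18, 23)])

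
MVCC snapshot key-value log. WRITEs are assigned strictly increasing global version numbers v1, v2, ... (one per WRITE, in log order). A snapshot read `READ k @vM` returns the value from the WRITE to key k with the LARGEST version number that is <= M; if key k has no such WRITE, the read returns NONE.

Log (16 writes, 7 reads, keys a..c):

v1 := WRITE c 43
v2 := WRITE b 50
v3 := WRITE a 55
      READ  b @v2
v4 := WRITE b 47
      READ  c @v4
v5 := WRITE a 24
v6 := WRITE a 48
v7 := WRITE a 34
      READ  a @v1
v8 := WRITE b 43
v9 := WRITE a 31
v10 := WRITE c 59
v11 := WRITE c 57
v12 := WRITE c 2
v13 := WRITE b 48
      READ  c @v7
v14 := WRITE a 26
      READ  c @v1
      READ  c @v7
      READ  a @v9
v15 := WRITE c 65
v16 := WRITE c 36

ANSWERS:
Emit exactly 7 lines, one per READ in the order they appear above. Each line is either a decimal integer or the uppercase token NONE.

Answer: 50
43
NONE
43
43
43
31

Derivation:
v1: WRITE c=43  (c history now [(1, 43)])
v2: WRITE b=50  (b history now [(2, 50)])
v3: WRITE a=55  (a history now [(3, 55)])
READ b @v2: history=[(2, 50)] -> pick v2 -> 50
v4: WRITE b=47  (b history now [(2, 50), (4, 47)])
READ c @v4: history=[(1, 43)] -> pick v1 -> 43
v5: WRITE a=24  (a history now [(3, 55), (5, 24)])
v6: WRITE a=48  (a history now [(3, 55), (5, 24), (6, 48)])
v7: WRITE a=34  (a history now [(3, 55), (5, 24), (6, 48), (7, 34)])
READ a @v1: history=[(3, 55), (5, 24), (6, 48), (7, 34)] -> no version <= 1 -> NONE
v8: WRITE b=43  (b history now [(2, 50), (4, 47), (8, 43)])
v9: WRITE a=31  (a history now [(3, 55), (5, 24), (6, 48), (7, 34), (9, 31)])
v10: WRITE c=59  (c history now [(1, 43), (10, 59)])
v11: WRITE c=57  (c history now [(1, 43), (10, 59), (11, 57)])
v12: WRITE c=2  (c history now [(1, 43), (10, 59), (11, 57), (12, 2)])
v13: WRITE b=48  (b history now [(2, 50), (4, 47), (8, 43), (13, 48)])
READ c @v7: history=[(1, 43), (10, 59), (11, 57), (12, 2)] -> pick v1 -> 43
v14: WRITE a=26  (a history now [(3, 55), (5, 24), (6, 48), (7, 34), (9, 31), (14, 26)])
READ c @v1: history=[(1, 43), (10, 59), (11, 57), (12, 2)] -> pick v1 -> 43
READ c @v7: history=[(1, 43), (10, 59), (11, 57), (12, 2)] -> pick v1 -> 43
READ a @v9: history=[(3, 55), (5, 24), (6, 48), (7, 34), (9, 31), (14, 26)] -> pick v9 -> 31
v15: WRITE c=65  (c history now [(1, 43), (10, 59), (11, 57), (12, 2), (15, 65)])
v16: WRITE c=36  (c history now [(1, 43), (10, 59), (11, 57), (12, 2), (15, 65), (16, 36)])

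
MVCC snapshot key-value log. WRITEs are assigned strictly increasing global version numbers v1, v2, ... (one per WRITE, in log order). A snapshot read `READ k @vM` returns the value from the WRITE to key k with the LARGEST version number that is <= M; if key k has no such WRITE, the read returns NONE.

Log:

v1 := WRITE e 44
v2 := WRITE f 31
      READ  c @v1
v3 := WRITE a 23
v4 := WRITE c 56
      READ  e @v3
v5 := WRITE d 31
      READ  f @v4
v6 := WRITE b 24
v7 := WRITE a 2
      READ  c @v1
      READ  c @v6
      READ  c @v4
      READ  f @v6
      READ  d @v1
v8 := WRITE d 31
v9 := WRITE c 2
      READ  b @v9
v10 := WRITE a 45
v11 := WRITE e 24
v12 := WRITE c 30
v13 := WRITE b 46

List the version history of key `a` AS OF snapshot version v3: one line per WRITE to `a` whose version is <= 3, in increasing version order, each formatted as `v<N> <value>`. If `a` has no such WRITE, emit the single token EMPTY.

Answer: v3 23

Derivation:
Scan writes for key=a with version <= 3:
  v1 WRITE e 44 -> skip
  v2 WRITE f 31 -> skip
  v3 WRITE a 23 -> keep
  v4 WRITE c 56 -> skip
  v5 WRITE d 31 -> skip
  v6 WRITE b 24 -> skip
  v7 WRITE a 2 -> drop (> snap)
  v8 WRITE d 31 -> skip
  v9 WRITE c 2 -> skip
  v10 WRITE a 45 -> drop (> snap)
  v11 WRITE e 24 -> skip
  v12 WRITE c 30 -> skip
  v13 WRITE b 46 -> skip
Collected: [(3, 23)]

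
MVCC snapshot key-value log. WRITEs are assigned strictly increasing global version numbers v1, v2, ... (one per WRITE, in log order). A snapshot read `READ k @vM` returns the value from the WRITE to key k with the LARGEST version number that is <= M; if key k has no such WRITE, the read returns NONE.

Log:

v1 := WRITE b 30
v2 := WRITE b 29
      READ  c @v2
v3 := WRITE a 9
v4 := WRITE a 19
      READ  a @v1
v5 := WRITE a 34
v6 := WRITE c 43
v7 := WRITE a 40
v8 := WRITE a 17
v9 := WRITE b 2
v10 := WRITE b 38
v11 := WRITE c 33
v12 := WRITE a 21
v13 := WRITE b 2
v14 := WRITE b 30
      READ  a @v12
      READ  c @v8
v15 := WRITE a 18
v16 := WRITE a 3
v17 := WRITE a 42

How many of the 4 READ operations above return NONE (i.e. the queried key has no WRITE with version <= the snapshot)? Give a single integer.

Answer: 2

Derivation:
v1: WRITE b=30  (b history now [(1, 30)])
v2: WRITE b=29  (b history now [(1, 30), (2, 29)])
READ c @v2: history=[] -> no version <= 2 -> NONE
v3: WRITE a=9  (a history now [(3, 9)])
v4: WRITE a=19  (a history now [(3, 9), (4, 19)])
READ a @v1: history=[(3, 9), (4, 19)] -> no version <= 1 -> NONE
v5: WRITE a=34  (a history now [(3, 9), (4, 19), (5, 34)])
v6: WRITE c=43  (c history now [(6, 43)])
v7: WRITE a=40  (a history now [(3, 9), (4, 19), (5, 34), (7, 40)])
v8: WRITE a=17  (a history now [(3, 9), (4, 19), (5, 34), (7, 40), (8, 17)])
v9: WRITE b=2  (b history now [(1, 30), (2, 29), (9, 2)])
v10: WRITE b=38  (b history now [(1, 30), (2, 29), (9, 2), (10, 38)])
v11: WRITE c=33  (c history now [(6, 43), (11, 33)])
v12: WRITE a=21  (a history now [(3, 9), (4, 19), (5, 34), (7, 40), (8, 17), (12, 21)])
v13: WRITE b=2  (b history now [(1, 30), (2, 29), (9, 2), (10, 38), (13, 2)])
v14: WRITE b=30  (b history now [(1, 30), (2, 29), (9, 2), (10, 38), (13, 2), (14, 30)])
READ a @v12: history=[(3, 9), (4, 19), (5, 34), (7, 40), (8, 17), (12, 21)] -> pick v12 -> 21
READ c @v8: history=[(6, 43), (11, 33)] -> pick v6 -> 43
v15: WRITE a=18  (a history now [(3, 9), (4, 19), (5, 34), (7, 40), (8, 17), (12, 21), (15, 18)])
v16: WRITE a=3  (a history now [(3, 9), (4, 19), (5, 34), (7, 40), (8, 17), (12, 21), (15, 18), (16, 3)])
v17: WRITE a=42  (a history now [(3, 9), (4, 19), (5, 34), (7, 40), (8, 17), (12, 21), (15, 18), (16, 3), (17, 42)])
Read results in order: ['NONE', 'NONE', '21', '43']
NONE count = 2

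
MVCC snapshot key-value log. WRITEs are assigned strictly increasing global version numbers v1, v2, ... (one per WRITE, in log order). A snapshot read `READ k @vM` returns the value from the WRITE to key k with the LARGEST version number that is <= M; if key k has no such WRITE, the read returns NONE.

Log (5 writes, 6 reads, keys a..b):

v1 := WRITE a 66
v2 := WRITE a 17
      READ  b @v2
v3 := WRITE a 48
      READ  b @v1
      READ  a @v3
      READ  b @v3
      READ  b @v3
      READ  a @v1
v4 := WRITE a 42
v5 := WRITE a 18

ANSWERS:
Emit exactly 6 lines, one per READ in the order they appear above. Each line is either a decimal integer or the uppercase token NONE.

v1: WRITE a=66  (a history now [(1, 66)])
v2: WRITE a=17  (a history now [(1, 66), (2, 17)])
READ b @v2: history=[] -> no version <= 2 -> NONE
v3: WRITE a=48  (a history now [(1, 66), (2, 17), (3, 48)])
READ b @v1: history=[] -> no version <= 1 -> NONE
READ a @v3: history=[(1, 66), (2, 17), (3, 48)] -> pick v3 -> 48
READ b @v3: history=[] -> no version <= 3 -> NONE
READ b @v3: history=[] -> no version <= 3 -> NONE
READ a @v1: history=[(1, 66), (2, 17), (3, 48)] -> pick v1 -> 66
v4: WRITE a=42  (a history now [(1, 66), (2, 17), (3, 48), (4, 42)])
v5: WRITE a=18  (a history now [(1, 66), (2, 17), (3, 48), (4, 42), (5, 18)])

Answer: NONE
NONE
48
NONE
NONE
66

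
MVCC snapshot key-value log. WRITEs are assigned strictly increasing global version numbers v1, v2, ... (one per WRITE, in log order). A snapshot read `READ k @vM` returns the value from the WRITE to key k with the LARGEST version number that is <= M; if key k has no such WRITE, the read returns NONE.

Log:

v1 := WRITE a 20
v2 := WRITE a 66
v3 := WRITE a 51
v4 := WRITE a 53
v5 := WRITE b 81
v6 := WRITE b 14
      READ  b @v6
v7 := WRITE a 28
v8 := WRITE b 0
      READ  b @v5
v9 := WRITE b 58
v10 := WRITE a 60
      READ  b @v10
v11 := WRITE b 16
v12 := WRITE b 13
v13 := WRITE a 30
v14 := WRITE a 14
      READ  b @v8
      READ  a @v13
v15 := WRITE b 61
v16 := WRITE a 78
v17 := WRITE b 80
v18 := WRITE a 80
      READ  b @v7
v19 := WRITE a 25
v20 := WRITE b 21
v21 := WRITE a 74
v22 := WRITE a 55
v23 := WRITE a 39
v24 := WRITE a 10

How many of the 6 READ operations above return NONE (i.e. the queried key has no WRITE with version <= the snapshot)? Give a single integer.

Answer: 0

Derivation:
v1: WRITE a=20  (a history now [(1, 20)])
v2: WRITE a=66  (a history now [(1, 20), (2, 66)])
v3: WRITE a=51  (a history now [(1, 20), (2, 66), (3, 51)])
v4: WRITE a=53  (a history now [(1, 20), (2, 66), (3, 51), (4, 53)])
v5: WRITE b=81  (b history now [(5, 81)])
v6: WRITE b=14  (b history now [(5, 81), (6, 14)])
READ b @v6: history=[(5, 81), (6, 14)] -> pick v6 -> 14
v7: WRITE a=28  (a history now [(1, 20), (2, 66), (3, 51), (4, 53), (7, 28)])
v8: WRITE b=0  (b history now [(5, 81), (6, 14), (8, 0)])
READ b @v5: history=[(5, 81), (6, 14), (8, 0)] -> pick v5 -> 81
v9: WRITE b=58  (b history now [(5, 81), (6, 14), (8, 0), (9, 58)])
v10: WRITE a=60  (a history now [(1, 20), (2, 66), (3, 51), (4, 53), (7, 28), (10, 60)])
READ b @v10: history=[(5, 81), (6, 14), (8, 0), (9, 58)] -> pick v9 -> 58
v11: WRITE b=16  (b history now [(5, 81), (6, 14), (8, 0), (9, 58), (11, 16)])
v12: WRITE b=13  (b history now [(5, 81), (6, 14), (8, 0), (9, 58), (11, 16), (12, 13)])
v13: WRITE a=30  (a history now [(1, 20), (2, 66), (3, 51), (4, 53), (7, 28), (10, 60), (13, 30)])
v14: WRITE a=14  (a history now [(1, 20), (2, 66), (3, 51), (4, 53), (7, 28), (10, 60), (13, 30), (14, 14)])
READ b @v8: history=[(5, 81), (6, 14), (8, 0), (9, 58), (11, 16), (12, 13)] -> pick v8 -> 0
READ a @v13: history=[(1, 20), (2, 66), (3, 51), (4, 53), (7, 28), (10, 60), (13, 30), (14, 14)] -> pick v13 -> 30
v15: WRITE b=61  (b history now [(5, 81), (6, 14), (8, 0), (9, 58), (11, 16), (12, 13), (15, 61)])
v16: WRITE a=78  (a history now [(1, 20), (2, 66), (3, 51), (4, 53), (7, 28), (10, 60), (13, 30), (14, 14), (16, 78)])
v17: WRITE b=80  (b history now [(5, 81), (6, 14), (8, 0), (9, 58), (11, 16), (12, 13), (15, 61), (17, 80)])
v18: WRITE a=80  (a history now [(1, 20), (2, 66), (3, 51), (4, 53), (7, 28), (10, 60), (13, 30), (14, 14), (16, 78), (18, 80)])
READ b @v7: history=[(5, 81), (6, 14), (8, 0), (9, 58), (11, 16), (12, 13), (15, 61), (17, 80)] -> pick v6 -> 14
v19: WRITE a=25  (a history now [(1, 20), (2, 66), (3, 51), (4, 53), (7, 28), (10, 60), (13, 30), (14, 14), (16, 78), (18, 80), (19, 25)])
v20: WRITE b=21  (b history now [(5, 81), (6, 14), (8, 0), (9, 58), (11, 16), (12, 13), (15, 61), (17, 80), (20, 21)])
v21: WRITE a=74  (a history now [(1, 20), (2, 66), (3, 51), (4, 53), (7, 28), (10, 60), (13, 30), (14, 14), (16, 78), (18, 80), (19, 25), (21, 74)])
v22: WRITE a=55  (a history now [(1, 20), (2, 66), (3, 51), (4, 53), (7, 28), (10, 60), (13, 30), (14, 14), (16, 78), (18, 80), (19, 25), (21, 74), (22, 55)])
v23: WRITE a=39  (a history now [(1, 20), (2, 66), (3, 51), (4, 53), (7, 28), (10, 60), (13, 30), (14, 14), (16, 78), (18, 80), (19, 25), (21, 74), (22, 55), (23, 39)])
v24: WRITE a=10  (a history now [(1, 20), (2, 66), (3, 51), (4, 53), (7, 28), (10, 60), (13, 30), (14, 14), (16, 78), (18, 80), (19, 25), (21, 74), (22, 55), (23, 39), (24, 10)])
Read results in order: ['14', '81', '58', '0', '30', '14']
NONE count = 0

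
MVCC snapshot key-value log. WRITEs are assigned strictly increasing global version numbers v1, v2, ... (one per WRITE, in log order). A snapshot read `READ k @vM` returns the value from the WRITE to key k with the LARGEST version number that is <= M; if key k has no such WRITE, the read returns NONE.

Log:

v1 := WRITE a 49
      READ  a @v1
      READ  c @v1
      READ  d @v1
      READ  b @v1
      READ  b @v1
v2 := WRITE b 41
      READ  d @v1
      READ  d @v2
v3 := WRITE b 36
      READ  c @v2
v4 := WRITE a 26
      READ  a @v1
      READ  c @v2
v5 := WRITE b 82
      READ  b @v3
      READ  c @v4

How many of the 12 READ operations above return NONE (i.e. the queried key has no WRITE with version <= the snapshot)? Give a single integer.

Answer: 9

Derivation:
v1: WRITE a=49  (a history now [(1, 49)])
READ a @v1: history=[(1, 49)] -> pick v1 -> 49
READ c @v1: history=[] -> no version <= 1 -> NONE
READ d @v1: history=[] -> no version <= 1 -> NONE
READ b @v1: history=[] -> no version <= 1 -> NONE
READ b @v1: history=[] -> no version <= 1 -> NONE
v2: WRITE b=41  (b history now [(2, 41)])
READ d @v1: history=[] -> no version <= 1 -> NONE
READ d @v2: history=[] -> no version <= 2 -> NONE
v3: WRITE b=36  (b history now [(2, 41), (3, 36)])
READ c @v2: history=[] -> no version <= 2 -> NONE
v4: WRITE a=26  (a history now [(1, 49), (4, 26)])
READ a @v1: history=[(1, 49), (4, 26)] -> pick v1 -> 49
READ c @v2: history=[] -> no version <= 2 -> NONE
v5: WRITE b=82  (b history now [(2, 41), (3, 36), (5, 82)])
READ b @v3: history=[(2, 41), (3, 36), (5, 82)] -> pick v3 -> 36
READ c @v4: history=[] -> no version <= 4 -> NONE
Read results in order: ['49', 'NONE', 'NONE', 'NONE', 'NONE', 'NONE', 'NONE', 'NONE', '49', 'NONE', '36', 'NONE']
NONE count = 9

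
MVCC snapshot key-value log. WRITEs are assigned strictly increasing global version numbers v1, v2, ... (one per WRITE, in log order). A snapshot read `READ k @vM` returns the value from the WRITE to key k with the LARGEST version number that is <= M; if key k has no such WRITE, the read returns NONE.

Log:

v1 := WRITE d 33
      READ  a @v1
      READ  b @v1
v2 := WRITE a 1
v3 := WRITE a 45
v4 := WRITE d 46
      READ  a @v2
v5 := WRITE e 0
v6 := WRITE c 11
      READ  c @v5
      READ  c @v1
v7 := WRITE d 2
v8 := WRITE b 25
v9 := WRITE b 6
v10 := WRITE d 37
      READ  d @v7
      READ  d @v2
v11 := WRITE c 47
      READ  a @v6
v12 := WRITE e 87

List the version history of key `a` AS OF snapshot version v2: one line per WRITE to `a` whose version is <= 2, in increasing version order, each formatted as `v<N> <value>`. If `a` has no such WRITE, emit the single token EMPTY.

Scan writes for key=a with version <= 2:
  v1 WRITE d 33 -> skip
  v2 WRITE a 1 -> keep
  v3 WRITE a 45 -> drop (> snap)
  v4 WRITE d 46 -> skip
  v5 WRITE e 0 -> skip
  v6 WRITE c 11 -> skip
  v7 WRITE d 2 -> skip
  v8 WRITE b 25 -> skip
  v9 WRITE b 6 -> skip
  v10 WRITE d 37 -> skip
  v11 WRITE c 47 -> skip
  v12 WRITE e 87 -> skip
Collected: [(2, 1)]

Answer: v2 1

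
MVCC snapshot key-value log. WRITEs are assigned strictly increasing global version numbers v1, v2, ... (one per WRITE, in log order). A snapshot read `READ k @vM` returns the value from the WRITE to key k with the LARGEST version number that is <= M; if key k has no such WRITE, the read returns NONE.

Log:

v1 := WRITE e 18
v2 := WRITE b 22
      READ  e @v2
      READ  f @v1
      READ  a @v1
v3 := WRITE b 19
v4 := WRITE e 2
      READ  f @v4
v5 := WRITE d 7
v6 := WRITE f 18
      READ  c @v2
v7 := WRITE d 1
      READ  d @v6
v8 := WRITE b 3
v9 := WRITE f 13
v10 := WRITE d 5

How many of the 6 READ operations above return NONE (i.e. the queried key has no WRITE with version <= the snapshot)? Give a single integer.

Answer: 4

Derivation:
v1: WRITE e=18  (e history now [(1, 18)])
v2: WRITE b=22  (b history now [(2, 22)])
READ e @v2: history=[(1, 18)] -> pick v1 -> 18
READ f @v1: history=[] -> no version <= 1 -> NONE
READ a @v1: history=[] -> no version <= 1 -> NONE
v3: WRITE b=19  (b history now [(2, 22), (3, 19)])
v4: WRITE e=2  (e history now [(1, 18), (4, 2)])
READ f @v4: history=[] -> no version <= 4 -> NONE
v5: WRITE d=7  (d history now [(5, 7)])
v6: WRITE f=18  (f history now [(6, 18)])
READ c @v2: history=[] -> no version <= 2 -> NONE
v7: WRITE d=1  (d history now [(5, 7), (7, 1)])
READ d @v6: history=[(5, 7), (7, 1)] -> pick v5 -> 7
v8: WRITE b=3  (b history now [(2, 22), (3, 19), (8, 3)])
v9: WRITE f=13  (f history now [(6, 18), (9, 13)])
v10: WRITE d=5  (d history now [(5, 7), (7, 1), (10, 5)])
Read results in order: ['18', 'NONE', 'NONE', 'NONE', 'NONE', '7']
NONE count = 4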